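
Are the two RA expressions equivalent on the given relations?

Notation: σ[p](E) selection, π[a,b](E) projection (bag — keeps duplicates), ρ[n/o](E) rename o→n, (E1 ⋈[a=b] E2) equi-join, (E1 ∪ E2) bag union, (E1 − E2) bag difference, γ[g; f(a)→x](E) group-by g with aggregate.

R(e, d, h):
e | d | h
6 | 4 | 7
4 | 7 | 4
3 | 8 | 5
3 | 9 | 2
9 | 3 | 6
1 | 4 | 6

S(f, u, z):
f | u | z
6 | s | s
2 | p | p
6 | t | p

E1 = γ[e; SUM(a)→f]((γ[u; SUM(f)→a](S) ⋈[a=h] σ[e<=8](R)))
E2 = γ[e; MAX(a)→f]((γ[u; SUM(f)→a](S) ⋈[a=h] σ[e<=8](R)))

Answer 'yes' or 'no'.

E1 subexpression sizes:
  S → 3
  γ[u; SUM(f)→a](S) → 3
  R → 6
  σ[e<=8](R) → 5
  (γ[u; SUM(f)→a](S) ⋈[a=h] σ[e<=8](R)) → 3
  γ[e; SUM(a)→f]((γ[u; SUM(f)→a](S) ⋈[a=h] σ[e<=8](R))) → 2
E2 subexpression sizes:
  S → 3
  γ[u; SUM(f)→a](S) → 3
  R → 6
  σ[e<=8](R) → 5
  (γ[u; SUM(f)→a](S) ⋈[a=h] σ[e<=8](R)) → 3
  γ[e; MAX(a)→f]((γ[u; SUM(f)→a](S) ⋈[a=h] σ[e<=8](R))) → 2

E1 result:
e | f
1 | 12
3 | 2
E2 result:
e | f
1 | 6
3 | 2
Witness: (1, 12) appears 1× in E1 but 0× in E2.

no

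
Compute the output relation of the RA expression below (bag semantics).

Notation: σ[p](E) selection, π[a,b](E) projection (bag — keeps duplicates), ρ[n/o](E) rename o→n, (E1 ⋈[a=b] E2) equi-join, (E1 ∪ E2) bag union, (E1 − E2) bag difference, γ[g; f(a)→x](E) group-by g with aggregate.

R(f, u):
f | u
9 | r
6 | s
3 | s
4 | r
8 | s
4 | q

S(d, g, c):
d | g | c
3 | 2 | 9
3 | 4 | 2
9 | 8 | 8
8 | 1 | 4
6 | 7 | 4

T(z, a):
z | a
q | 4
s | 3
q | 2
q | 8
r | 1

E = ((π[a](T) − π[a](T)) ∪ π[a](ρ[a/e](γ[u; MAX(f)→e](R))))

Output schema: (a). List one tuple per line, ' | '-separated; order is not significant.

Row counts bottom-up:
  T → 5
  π[a](T) → 5
  T → 5
  π[a](T) → 5
  (π[a](T) − π[a](T)) → 0
  R → 6
  γ[u; MAX(f)→e](R) → 3
  ρ[a/e](γ[u; MAX(f)→e](R)) → 3
  π[a](ρ[a/e](γ[u; MAX(f)→e](R))) → 3
  ((π[a](T) − π[a](T)) ∪ π[a](ρ[a/e](γ[u; MAX(f)→e](R)))) → 3

== RESULT ==
a
4
8
9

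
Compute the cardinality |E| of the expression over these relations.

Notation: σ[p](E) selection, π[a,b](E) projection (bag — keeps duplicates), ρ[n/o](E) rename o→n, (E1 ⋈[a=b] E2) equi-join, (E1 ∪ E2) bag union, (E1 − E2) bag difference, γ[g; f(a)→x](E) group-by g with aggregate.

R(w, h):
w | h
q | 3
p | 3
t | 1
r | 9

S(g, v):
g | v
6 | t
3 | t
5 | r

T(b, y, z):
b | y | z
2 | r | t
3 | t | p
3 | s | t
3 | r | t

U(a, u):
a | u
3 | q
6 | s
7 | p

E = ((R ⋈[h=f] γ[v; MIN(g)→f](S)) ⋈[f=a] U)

Per-node cardinality:
  R → 4
  S → 3
  γ[v; MIN(g)→f](S) → 2
  (R ⋈[h=f] γ[v; MIN(g)→f](S)) → 2
  U → 3
  ((R ⋈[h=f] γ[v; MIN(g)→f](S)) ⋈[f=a] U) → 2

|E| = 2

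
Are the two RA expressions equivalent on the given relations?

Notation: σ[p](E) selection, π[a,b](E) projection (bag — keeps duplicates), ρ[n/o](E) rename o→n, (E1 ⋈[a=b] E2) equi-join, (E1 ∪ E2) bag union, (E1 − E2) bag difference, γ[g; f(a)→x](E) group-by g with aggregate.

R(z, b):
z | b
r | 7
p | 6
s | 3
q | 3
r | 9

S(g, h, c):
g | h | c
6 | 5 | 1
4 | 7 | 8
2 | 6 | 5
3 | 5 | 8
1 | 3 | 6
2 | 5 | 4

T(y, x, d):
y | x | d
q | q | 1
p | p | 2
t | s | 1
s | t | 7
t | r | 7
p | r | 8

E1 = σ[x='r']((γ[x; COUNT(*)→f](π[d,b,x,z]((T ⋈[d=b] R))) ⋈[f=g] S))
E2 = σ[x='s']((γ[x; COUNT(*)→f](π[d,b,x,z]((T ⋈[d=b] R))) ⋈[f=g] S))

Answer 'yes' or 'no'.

E1 row counts bottom-up:
  T → 6
  R → 5
  (T ⋈[d=b] R) → 2
  π[d,b,x,z]((T ⋈[d=b] R)) → 2
  γ[x; COUNT(*)→f](π[d,b,x,z]((T ⋈[d=b] R))) → 2
  S → 6
  (γ[x; COUNT(*)→f](π[d,b,x,z]((T ⋈[d=b] R))) ⋈[f=g] S) → 2
  σ[x='r']((γ[x; COUNT(*)→f](π[d,b,x,z]((T ⋈[d=b] R))) ⋈[f=g] S)) → 1
E2 row counts bottom-up:
  T → 6
  R → 5
  (T ⋈[d=b] R) → 2
  π[d,b,x,z]((T ⋈[d=b] R)) → 2
  γ[x; COUNT(*)→f](π[d,b,x,z]((T ⋈[d=b] R))) → 2
  S → 6
  (γ[x; COUNT(*)→f](π[d,b,x,z]((T ⋈[d=b] R))) ⋈[f=g] S) → 2
  σ[x='s']((γ[x; COUNT(*)→f](π[d,b,x,z]((T ⋈[d=b] R))) ⋈[f=g] S)) → 0

E1 result:
x | f | g | h | c
r | 1 | 1 | 3 | 6
E2 result:
x | f | g | h | c
(0 rows)
Witness: ('r', 1, 1, 3, 6) appears 1× in E1 but 0× in E2.

no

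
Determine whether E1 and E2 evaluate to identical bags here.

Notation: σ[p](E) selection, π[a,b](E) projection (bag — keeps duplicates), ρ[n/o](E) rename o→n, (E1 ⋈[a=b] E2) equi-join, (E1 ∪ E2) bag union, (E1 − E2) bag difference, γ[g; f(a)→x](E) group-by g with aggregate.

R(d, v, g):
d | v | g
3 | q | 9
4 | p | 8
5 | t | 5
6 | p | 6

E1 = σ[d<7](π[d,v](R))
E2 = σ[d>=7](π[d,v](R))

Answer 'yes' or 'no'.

E1 row counts bottom-up:
  R → 4
  π[d,v](R) → 4
  σ[d<7](π[d,v](R)) → 4
E2 row counts bottom-up:
  R → 4
  π[d,v](R) → 4
  σ[d>=7](π[d,v](R)) → 0

E1 result:
d | v
3 | q
4 | p
5 | t
6 | p
E2 result:
d | v
(0 rows)
Witness: (6, 'p') appears 1× in E1 but 0× in E2.

no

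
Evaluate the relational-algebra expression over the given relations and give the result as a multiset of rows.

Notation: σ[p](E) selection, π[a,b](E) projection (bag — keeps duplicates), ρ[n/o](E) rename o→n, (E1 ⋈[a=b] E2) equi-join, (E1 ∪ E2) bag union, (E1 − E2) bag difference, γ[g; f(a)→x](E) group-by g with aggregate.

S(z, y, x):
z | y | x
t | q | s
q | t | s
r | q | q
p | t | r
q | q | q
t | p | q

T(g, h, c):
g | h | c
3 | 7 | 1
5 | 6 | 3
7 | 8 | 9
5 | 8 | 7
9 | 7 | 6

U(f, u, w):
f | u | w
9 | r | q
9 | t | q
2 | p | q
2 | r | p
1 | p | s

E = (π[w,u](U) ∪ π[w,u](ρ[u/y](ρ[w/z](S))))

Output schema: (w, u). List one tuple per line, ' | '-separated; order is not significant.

Stepwise |·|:
  U → 5
  π[w,u](U) → 5
  S → 6
  ρ[w/z](S) → 6
  ρ[u/y](ρ[w/z](S)) → 6
  π[w,u](ρ[u/y](ρ[w/z](S))) → 6
  (π[w,u](U) ∪ π[w,u](ρ[u/y](ρ[w/z](S)))) → 11

== RESULT ==
w | u
p | r
p | t
q | p
q | q
q | r
q | t
q | t
r | q
s | p
t | p
t | q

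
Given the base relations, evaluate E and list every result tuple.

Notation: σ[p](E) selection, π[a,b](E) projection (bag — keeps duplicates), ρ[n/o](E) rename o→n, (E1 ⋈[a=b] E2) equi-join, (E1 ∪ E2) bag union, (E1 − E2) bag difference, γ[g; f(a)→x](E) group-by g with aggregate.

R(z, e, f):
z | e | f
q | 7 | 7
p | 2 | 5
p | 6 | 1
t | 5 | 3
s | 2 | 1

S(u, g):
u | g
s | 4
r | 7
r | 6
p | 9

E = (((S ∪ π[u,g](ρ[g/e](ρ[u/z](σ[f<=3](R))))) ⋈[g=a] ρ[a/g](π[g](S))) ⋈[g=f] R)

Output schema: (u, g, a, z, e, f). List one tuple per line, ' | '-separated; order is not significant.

Row counts bottom-up:
  S → 4
  R → 5
  σ[f<=3](R) → 3
  ρ[u/z](σ[f<=3](R)) → 3
  ρ[g/e](ρ[u/z](σ[f<=3](R))) → 3
  π[u,g](ρ[g/e](ρ[u/z](σ[f<=3](R)))) → 3
  (S ∪ π[u,g](ρ[g/e](ρ[u/z](σ[f<=3](R))))) → 7
  S → 4
  π[g](S) → 4
  ρ[a/g](π[g](S)) → 4
  ((S ∪ π[u,g](ρ[g/e](ρ[u/z](σ[f<=3](R))))) ⋈[g=a] ρ[a/g](π[g](S))) → 5
  R → 5
  (((S ∪ π[u,g](ρ[g/e](ρ[u/z](σ[f<=3](R))))) ⋈[g=a] ρ[a/g](π[g](S))) ⋈[g=f] R) → 1

== RESULT ==
u | g | a | z | e | f
r | 7 | 7 | q | 7 | 7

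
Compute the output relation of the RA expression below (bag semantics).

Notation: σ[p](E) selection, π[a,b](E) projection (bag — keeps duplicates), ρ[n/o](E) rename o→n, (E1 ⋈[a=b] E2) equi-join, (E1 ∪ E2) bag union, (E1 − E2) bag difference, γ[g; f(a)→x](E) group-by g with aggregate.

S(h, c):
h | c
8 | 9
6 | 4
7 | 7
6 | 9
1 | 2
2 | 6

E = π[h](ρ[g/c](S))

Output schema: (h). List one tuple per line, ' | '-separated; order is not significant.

Subexpression sizes:
  S → 6
  ρ[g/c](S) → 6
  π[h](ρ[g/c](S)) → 6

== RESULT ==
h
1
2
6
6
7
8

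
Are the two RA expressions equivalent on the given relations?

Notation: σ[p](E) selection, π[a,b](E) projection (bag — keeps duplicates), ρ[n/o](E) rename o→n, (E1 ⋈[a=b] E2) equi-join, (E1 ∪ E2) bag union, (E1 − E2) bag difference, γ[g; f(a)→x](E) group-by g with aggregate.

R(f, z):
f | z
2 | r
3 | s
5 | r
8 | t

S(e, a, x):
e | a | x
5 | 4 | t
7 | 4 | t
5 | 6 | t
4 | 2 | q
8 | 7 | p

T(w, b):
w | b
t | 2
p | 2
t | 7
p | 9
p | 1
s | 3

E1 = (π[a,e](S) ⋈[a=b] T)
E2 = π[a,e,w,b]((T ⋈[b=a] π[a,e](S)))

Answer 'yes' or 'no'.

E1 row counts bottom-up:
  S → 5
  π[a,e](S) → 5
  T → 6
  (π[a,e](S) ⋈[a=b] T) → 3
E2 row counts bottom-up:
  T → 6
  S → 5
  π[a,e](S) → 5
  (T ⋈[b=a] π[a,e](S)) → 3
  π[a,e,w,b]((T ⋈[b=a] π[a,e](S))) → 3

E1 and E2 produce the same multiset:
a | e | w | b
2 | 4 | p | 2
2 | 4 | t | 2
7 | 8 | t | 7

yes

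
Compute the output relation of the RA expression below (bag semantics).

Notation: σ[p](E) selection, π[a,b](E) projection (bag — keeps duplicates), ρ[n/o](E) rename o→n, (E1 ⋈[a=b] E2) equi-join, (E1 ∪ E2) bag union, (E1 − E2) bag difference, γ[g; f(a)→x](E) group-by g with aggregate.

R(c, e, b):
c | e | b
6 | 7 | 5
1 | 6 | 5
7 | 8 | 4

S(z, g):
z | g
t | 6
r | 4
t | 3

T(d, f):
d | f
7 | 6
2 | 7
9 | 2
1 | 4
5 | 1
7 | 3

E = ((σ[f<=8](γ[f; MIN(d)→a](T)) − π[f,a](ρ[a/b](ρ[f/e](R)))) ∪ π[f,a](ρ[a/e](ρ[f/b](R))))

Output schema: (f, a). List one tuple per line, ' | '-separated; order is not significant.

Row counts bottom-up:
  T → 6
  γ[f; MIN(d)→a](T) → 6
  σ[f<=8](γ[f; MIN(d)→a](T)) → 6
  R → 3
  ρ[f/e](R) → 3
  ρ[a/b](ρ[f/e](R)) → 3
  π[f,a](ρ[a/b](ρ[f/e](R))) → 3
  (σ[f<=8](γ[f; MIN(d)→a](T)) − π[f,a](ρ[a/b](ρ[f/e](R)))) → 6
  R → 3
  ρ[f/b](R) → 3
  ρ[a/e](ρ[f/b](R)) → 3
  π[f,a](ρ[a/e](ρ[f/b](R))) → 3
  ((σ[f<=8](γ[f; MIN(d)→a](T)) − π[f,a](ρ[a/b](ρ[f/e](R)))) ∪ π[f,a](ρ[a/e](ρ[f/b](R)))) → 9

== RESULT ==
f | a
1 | 5
2 | 9
3 | 7
4 | 1
4 | 8
5 | 6
5 | 7
6 | 7
7 | 2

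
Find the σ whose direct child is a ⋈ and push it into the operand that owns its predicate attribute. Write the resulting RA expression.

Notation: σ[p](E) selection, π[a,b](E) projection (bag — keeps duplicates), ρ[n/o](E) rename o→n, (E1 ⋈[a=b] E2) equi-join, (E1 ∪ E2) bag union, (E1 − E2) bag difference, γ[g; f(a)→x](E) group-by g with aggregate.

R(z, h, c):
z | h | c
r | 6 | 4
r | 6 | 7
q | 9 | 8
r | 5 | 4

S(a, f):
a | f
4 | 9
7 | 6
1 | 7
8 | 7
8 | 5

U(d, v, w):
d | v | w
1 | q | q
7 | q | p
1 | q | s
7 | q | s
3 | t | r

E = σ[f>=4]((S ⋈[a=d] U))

σ filters on f, owned by the left side.
E' = (σ[f>=4](S) ⋈[a=d] U)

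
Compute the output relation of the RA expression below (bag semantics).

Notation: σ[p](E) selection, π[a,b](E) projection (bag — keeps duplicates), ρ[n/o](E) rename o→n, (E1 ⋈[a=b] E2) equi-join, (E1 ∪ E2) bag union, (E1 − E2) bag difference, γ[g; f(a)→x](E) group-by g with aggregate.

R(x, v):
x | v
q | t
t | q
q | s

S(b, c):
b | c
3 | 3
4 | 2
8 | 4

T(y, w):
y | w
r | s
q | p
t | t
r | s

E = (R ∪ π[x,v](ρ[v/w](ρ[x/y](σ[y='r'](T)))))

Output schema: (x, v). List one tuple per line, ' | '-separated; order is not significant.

Subexpression sizes:
  R → 3
  T → 4
  σ[y='r'](T) → 2
  ρ[x/y](σ[y='r'](T)) → 2
  ρ[v/w](ρ[x/y](σ[y='r'](T))) → 2
  π[x,v](ρ[v/w](ρ[x/y](σ[y='r'](T)))) → 2
  (R ∪ π[x,v](ρ[v/w](ρ[x/y](σ[y='r'](T))))) → 5

== RESULT ==
x | v
q | s
q | t
r | s
r | s
t | q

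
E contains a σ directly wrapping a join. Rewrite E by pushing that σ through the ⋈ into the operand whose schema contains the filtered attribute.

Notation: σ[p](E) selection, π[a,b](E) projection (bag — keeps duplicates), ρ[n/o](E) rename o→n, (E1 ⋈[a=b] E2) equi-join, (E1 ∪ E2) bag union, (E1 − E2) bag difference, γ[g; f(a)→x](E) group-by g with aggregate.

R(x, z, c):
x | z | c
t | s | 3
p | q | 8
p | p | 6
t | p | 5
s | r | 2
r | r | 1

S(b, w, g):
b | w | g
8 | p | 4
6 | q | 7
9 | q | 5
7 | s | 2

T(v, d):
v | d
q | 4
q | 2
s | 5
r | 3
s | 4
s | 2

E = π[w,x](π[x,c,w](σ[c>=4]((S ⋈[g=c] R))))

σ filters on c, owned by the right side.
E' = π[w,x](π[x,c,w]((S ⋈[g=c] σ[c>=4](R))))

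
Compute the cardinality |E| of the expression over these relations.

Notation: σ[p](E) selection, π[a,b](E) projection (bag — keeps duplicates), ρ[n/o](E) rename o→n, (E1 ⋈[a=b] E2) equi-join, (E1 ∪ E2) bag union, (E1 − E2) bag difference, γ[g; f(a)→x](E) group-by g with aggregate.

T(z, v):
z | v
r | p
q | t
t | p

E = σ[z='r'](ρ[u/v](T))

Row counts bottom-up:
  T → 3
  ρ[u/v](T) → 3
  σ[z='r'](ρ[u/v](T)) → 1

|E| = 1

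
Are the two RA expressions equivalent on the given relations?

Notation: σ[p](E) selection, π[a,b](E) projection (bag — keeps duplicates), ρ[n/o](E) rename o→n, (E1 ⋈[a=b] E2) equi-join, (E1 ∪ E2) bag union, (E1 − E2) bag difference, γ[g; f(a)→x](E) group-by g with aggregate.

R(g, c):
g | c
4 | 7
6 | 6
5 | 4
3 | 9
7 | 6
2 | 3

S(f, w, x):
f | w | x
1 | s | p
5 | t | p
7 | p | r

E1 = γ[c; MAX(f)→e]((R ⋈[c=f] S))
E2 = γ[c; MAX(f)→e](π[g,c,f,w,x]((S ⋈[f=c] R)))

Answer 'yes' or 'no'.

E1 per-node cardinality:
  R → 6
  S → 3
  (R ⋈[c=f] S) → 1
  γ[c; MAX(f)→e]((R ⋈[c=f] S)) → 1
E2 per-node cardinality:
  S → 3
  R → 6
  (S ⋈[f=c] R) → 1
  π[g,c,f,w,x]((S ⋈[f=c] R)) → 1
  γ[c; MAX(f)→e](π[g,c,f,w,x]((S ⋈[f=c] R))) → 1

E1 and E2 produce the same multiset:
c | e
7 | 7

yes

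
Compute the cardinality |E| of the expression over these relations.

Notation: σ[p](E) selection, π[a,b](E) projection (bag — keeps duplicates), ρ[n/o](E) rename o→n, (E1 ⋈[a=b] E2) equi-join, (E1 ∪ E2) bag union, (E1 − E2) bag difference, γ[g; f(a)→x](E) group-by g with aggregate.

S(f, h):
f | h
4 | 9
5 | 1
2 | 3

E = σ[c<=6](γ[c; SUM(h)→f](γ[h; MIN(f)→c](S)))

Row counts bottom-up:
  S → 3
  γ[h; MIN(f)→c](S) → 3
  γ[c; SUM(h)→f](γ[h; MIN(f)→c](S)) → 3
  σ[c<=6](γ[c; SUM(h)→f](γ[h; MIN(f)→c](S))) → 3

|E| = 3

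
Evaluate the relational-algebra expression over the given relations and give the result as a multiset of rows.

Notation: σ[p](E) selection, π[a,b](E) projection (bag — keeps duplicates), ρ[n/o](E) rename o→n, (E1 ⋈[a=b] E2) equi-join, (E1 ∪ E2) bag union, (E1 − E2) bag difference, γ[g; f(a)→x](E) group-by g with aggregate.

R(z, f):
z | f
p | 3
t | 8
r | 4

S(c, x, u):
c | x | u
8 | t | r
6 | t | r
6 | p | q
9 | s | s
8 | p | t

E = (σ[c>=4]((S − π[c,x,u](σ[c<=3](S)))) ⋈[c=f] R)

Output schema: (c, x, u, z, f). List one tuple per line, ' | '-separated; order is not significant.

Row counts bottom-up:
  S → 5
  S → 5
  σ[c<=3](S) → 0
  π[c,x,u](σ[c<=3](S)) → 0
  (S − π[c,x,u](σ[c<=3](S))) → 5
  σ[c>=4]((S − π[c,x,u](σ[c<=3](S)))) → 5
  R → 3
  (σ[c>=4]((S − π[c,x,u](σ[c<=3](S)))) ⋈[c=f] R) → 2

== RESULT ==
c | x | u | z | f
8 | p | t | t | 8
8 | t | r | t | 8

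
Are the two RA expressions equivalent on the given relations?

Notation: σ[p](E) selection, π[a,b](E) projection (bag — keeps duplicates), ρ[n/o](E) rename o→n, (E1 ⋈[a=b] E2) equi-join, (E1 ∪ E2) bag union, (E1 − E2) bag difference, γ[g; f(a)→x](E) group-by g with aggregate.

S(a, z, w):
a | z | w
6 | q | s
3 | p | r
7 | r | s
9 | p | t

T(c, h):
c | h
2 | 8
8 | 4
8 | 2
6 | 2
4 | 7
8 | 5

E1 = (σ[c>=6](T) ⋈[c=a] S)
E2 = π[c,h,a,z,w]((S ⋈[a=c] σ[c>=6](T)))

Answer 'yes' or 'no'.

E1 stepwise |·|:
  T → 6
  σ[c>=6](T) → 4
  S → 4
  (σ[c>=6](T) ⋈[c=a] S) → 1
E2 stepwise |·|:
  S → 4
  T → 6
  σ[c>=6](T) → 4
  (S ⋈[a=c] σ[c>=6](T)) → 1
  π[c,h,a,z,w]((S ⋈[a=c] σ[c>=6](T))) → 1

E1 and E2 produce the same multiset:
c | h | a | z | w
6 | 2 | 6 | q | s

yes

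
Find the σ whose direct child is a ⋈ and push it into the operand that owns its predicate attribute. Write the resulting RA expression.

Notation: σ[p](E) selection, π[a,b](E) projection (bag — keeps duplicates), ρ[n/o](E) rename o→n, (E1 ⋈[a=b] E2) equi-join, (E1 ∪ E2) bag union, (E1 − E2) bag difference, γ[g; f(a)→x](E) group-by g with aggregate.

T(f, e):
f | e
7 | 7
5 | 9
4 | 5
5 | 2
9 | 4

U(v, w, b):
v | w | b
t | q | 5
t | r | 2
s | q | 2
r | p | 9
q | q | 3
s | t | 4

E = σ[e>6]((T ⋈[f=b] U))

σ filters on e, owned by the left side.
E' = (σ[e>6](T) ⋈[f=b] U)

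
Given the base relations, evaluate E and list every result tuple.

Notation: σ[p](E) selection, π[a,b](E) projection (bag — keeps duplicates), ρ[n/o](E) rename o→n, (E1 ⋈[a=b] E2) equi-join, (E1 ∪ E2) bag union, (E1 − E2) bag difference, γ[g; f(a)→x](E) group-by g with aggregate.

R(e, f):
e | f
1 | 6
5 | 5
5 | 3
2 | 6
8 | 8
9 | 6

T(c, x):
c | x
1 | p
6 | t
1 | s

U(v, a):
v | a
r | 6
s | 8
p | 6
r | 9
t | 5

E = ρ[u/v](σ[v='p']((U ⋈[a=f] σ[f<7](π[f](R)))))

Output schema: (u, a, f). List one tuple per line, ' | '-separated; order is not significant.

Row counts bottom-up:
  U → 5
  R → 6
  π[f](R) → 6
  σ[f<7](π[f](R)) → 5
  (U ⋈[a=f] σ[f<7](π[f](R))) → 7
  σ[v='p']((U ⋈[a=f] σ[f<7](π[f](R)))) → 3
  ρ[u/v](σ[v='p']((U ⋈[a=f] σ[f<7](π[f](R))))) → 3

== RESULT ==
u | a | f
p | 6 | 6
p | 6 | 6
p | 6 | 6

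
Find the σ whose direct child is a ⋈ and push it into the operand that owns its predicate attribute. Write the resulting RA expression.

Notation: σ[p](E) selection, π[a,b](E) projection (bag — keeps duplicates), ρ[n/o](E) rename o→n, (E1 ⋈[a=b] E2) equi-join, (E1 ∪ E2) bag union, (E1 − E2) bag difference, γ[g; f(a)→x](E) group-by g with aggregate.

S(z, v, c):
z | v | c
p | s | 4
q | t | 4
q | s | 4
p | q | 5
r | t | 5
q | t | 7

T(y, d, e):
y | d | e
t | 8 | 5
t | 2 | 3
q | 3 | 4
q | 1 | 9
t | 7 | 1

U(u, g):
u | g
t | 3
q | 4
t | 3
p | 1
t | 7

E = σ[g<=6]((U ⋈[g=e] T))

σ filters on g, owned by the left side.
E' = (σ[g<=6](U) ⋈[g=e] T)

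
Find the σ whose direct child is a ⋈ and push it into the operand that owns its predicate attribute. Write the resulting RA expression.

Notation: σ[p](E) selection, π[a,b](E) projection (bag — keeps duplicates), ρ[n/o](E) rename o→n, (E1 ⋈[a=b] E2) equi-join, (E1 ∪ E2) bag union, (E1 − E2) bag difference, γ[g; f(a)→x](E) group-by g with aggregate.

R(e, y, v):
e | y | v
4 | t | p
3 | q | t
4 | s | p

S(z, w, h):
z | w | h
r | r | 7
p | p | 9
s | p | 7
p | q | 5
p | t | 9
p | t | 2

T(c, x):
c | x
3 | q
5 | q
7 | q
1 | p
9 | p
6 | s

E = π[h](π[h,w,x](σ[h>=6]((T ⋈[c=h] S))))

σ filters on h, owned by the right side.
E' = π[h](π[h,w,x]((T ⋈[c=h] σ[h>=6](S))))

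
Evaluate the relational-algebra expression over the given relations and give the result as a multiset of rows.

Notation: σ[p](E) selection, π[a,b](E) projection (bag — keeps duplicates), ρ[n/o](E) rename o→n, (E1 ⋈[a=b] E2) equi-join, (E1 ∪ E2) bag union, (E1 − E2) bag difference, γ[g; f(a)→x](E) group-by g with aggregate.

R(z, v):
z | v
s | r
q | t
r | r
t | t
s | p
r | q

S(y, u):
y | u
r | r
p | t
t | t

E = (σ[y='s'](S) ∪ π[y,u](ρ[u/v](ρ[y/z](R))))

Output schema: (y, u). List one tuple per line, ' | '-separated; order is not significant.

Stepwise |·|:
  S → 3
  σ[y='s'](S) → 0
  R → 6
  ρ[y/z](R) → 6
  ρ[u/v](ρ[y/z](R)) → 6
  π[y,u](ρ[u/v](ρ[y/z](R))) → 6
  (σ[y='s'](S) ∪ π[y,u](ρ[u/v](ρ[y/z](R)))) → 6

== RESULT ==
y | u
q | t
r | q
r | r
s | p
s | r
t | t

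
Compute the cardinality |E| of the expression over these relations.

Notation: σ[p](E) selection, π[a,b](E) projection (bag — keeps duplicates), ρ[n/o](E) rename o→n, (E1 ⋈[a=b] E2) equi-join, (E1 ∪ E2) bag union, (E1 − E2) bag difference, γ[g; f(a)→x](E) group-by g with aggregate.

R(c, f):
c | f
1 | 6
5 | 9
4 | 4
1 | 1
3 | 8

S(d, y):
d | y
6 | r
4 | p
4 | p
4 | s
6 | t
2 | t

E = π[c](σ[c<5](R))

Stepwise |·|:
  R → 5
  σ[c<5](R) → 4
  π[c](σ[c<5](R)) → 4

|E| = 4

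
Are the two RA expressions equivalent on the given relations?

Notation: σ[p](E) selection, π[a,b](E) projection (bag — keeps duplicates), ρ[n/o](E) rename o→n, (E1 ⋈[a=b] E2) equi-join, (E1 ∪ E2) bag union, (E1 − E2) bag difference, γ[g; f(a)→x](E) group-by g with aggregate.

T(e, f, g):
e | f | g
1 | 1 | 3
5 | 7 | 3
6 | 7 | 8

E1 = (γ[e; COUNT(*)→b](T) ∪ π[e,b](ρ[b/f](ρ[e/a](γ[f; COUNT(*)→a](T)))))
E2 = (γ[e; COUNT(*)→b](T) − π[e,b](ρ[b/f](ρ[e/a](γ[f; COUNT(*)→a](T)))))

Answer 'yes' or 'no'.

E1 row counts bottom-up:
  T → 3
  γ[e; COUNT(*)→b](T) → 3
  T → 3
  γ[f; COUNT(*)→a](T) → 2
  ρ[e/a](γ[f; COUNT(*)→a](T)) → 2
  ρ[b/f](ρ[e/a](γ[f; COUNT(*)→a](T))) → 2
  π[e,b](ρ[b/f](ρ[e/a](γ[f; COUNT(*)→a](T)))) → 2
  (γ[e; COUNT(*)→b](T) ∪ π[e,b](ρ[b/f](ρ[e/a](γ[f; COUNT(*)→a](T))))) → 5
E2 row counts bottom-up:
  T → 3
  γ[e; COUNT(*)→b](T) → 3
  T → 3
  γ[f; COUNT(*)→a](T) → 2
  ρ[e/a](γ[f; COUNT(*)→a](T)) → 2
  ρ[b/f](ρ[e/a](γ[f; COUNT(*)→a](T))) → 2
  π[e,b](ρ[b/f](ρ[e/a](γ[f; COUNT(*)→a](T)))) → 2
  (γ[e; COUNT(*)→b](T) − π[e,b](ρ[b/f](ρ[e/a](γ[f; COUNT(*)→a](T))))) → 2

E1 result:
e | b
1 | 1
1 | 1
2 | 7
5 | 1
6 | 1
E2 result:
e | b
5 | 1
6 | 1
Witness: (2, 7) appears 1× in E1 but 0× in E2.

no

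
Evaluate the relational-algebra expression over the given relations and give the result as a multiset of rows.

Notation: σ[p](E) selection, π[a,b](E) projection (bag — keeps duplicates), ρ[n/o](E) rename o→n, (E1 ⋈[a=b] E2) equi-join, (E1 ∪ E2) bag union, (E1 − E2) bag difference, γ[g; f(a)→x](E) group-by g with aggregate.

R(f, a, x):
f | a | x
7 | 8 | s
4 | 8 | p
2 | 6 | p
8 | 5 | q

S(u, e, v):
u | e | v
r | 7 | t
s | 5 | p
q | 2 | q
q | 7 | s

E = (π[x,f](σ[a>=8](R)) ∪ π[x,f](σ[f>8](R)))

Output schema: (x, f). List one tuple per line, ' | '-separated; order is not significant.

Row counts bottom-up:
  R → 4
  σ[a>=8](R) → 2
  π[x,f](σ[a>=8](R)) → 2
  R → 4
  σ[f>8](R) → 0
  π[x,f](σ[f>8](R)) → 0
  (π[x,f](σ[a>=8](R)) ∪ π[x,f](σ[f>8](R))) → 2

== RESULT ==
x | f
p | 4
s | 7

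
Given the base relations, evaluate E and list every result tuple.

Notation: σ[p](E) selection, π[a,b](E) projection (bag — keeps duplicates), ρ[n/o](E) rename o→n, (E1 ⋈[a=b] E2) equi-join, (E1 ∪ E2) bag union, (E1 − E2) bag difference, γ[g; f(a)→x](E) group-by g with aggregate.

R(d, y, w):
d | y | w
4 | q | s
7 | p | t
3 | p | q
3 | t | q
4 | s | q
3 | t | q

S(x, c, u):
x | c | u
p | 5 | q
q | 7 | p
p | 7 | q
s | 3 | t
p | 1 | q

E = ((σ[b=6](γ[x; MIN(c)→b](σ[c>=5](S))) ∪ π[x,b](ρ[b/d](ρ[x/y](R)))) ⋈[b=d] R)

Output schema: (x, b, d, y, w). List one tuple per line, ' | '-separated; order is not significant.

Row counts bottom-up:
  S → 5
  σ[c>=5](S) → 3
  γ[x; MIN(c)→b](σ[c>=5](S)) → 2
  σ[b=6](γ[x; MIN(c)→b](σ[c>=5](S))) → 0
  R → 6
  ρ[x/y](R) → 6
  ρ[b/d](ρ[x/y](R)) → 6
  π[x,b](ρ[b/d](ρ[x/y](R))) → 6
  (σ[b=6](γ[x; MIN(c)→b](σ[c>=5](S))) ∪ π[x,b](ρ[b/d](ρ[x/y](R)))) → 6
  R → 6
  ((σ[b=6](γ[x; MIN(c)→b](σ[c>=5](S))) ∪ π[x,b](ρ[b/d](ρ[x/y](R)))) ⋈[b=d] R) → 14

== RESULT ==
x | b | d | y | w
p | 3 | 3 | p | q
p | 3 | 3 | t | q
p | 3 | 3 | t | q
p | 7 | 7 | p | t
q | 4 | 4 | q | s
q | 4 | 4 | s | q
s | 4 | 4 | q | s
s | 4 | 4 | s | q
t | 3 | 3 | p | q
t | 3 | 3 | p | q
t | 3 | 3 | t | q
t | 3 | 3 | t | q
t | 3 | 3 | t | q
t | 3 | 3 | t | q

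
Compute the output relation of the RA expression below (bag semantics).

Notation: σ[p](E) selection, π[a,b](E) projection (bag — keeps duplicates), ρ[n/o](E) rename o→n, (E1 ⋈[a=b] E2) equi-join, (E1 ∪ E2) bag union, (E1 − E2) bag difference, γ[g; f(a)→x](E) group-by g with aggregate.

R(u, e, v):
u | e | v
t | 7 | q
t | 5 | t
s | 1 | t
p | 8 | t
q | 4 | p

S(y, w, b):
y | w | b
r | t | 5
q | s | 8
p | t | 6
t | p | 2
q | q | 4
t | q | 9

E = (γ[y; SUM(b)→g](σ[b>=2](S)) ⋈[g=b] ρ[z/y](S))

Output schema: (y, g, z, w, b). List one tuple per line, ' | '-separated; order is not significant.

Row counts bottom-up:
  S → 6
  σ[b>=2](S) → 6
  γ[y; SUM(b)→g](σ[b>=2](S)) → 4
  S → 6
  ρ[z/y](S) → 6
  (γ[y; SUM(b)→g](σ[b>=2](S)) ⋈[g=b] ρ[z/y](S)) → 2

== RESULT ==
y | g | z | w | b
p | 6 | p | t | 6
r | 5 | r | t | 5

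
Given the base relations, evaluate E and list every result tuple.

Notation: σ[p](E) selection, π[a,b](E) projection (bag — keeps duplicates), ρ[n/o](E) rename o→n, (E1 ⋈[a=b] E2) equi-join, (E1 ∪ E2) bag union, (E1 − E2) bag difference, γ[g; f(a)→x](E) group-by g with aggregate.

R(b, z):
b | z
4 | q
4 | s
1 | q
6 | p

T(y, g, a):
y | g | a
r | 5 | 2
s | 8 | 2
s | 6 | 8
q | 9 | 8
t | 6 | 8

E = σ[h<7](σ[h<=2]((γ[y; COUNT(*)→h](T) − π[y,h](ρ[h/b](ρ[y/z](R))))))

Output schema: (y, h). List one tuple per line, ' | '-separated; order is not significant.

Row counts bottom-up:
  T → 5
  γ[y; COUNT(*)→h](T) → 4
  R → 4
  ρ[y/z](R) → 4
  ρ[h/b](ρ[y/z](R)) → 4
  π[y,h](ρ[h/b](ρ[y/z](R))) → 4
  (γ[y; COUNT(*)→h](T) − π[y,h](ρ[h/b](ρ[y/z](R)))) → 3
  σ[h<=2]((γ[y; COUNT(*)→h](T) − π[y,h](ρ[h/b](ρ[y/z](R))))) → 3
  σ[h<7](σ[h<=2]((γ[y; COUNT(*)→h](T) − π[y,h](ρ[h/b](ρ[y/z](R)))))) → 3

== RESULT ==
y | h
r | 1
s | 2
t | 1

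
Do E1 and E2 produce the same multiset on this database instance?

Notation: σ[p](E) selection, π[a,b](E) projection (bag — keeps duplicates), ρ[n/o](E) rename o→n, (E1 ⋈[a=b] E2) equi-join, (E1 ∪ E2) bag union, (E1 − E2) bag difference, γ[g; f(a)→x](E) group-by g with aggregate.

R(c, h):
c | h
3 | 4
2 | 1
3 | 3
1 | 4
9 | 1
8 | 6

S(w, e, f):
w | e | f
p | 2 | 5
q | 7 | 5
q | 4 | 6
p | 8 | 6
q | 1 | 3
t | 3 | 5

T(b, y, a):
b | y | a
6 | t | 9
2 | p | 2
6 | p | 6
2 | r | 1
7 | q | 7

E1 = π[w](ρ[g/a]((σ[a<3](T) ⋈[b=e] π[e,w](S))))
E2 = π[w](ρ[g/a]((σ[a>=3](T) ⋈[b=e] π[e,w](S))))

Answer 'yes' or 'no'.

E1 per-node cardinality:
  T → 5
  σ[a<3](T) → 2
  S → 6
  π[e,w](S) → 6
  (σ[a<3](T) ⋈[b=e] π[e,w](S)) → 2
  ρ[g/a]((σ[a<3](T) ⋈[b=e] π[e,w](S))) → 2
  π[w](ρ[g/a]((σ[a<3](T) ⋈[b=e] π[e,w](S)))) → 2
E2 per-node cardinality:
  T → 5
  σ[a>=3](T) → 3
  S → 6
  π[e,w](S) → 6
  (σ[a>=3](T) ⋈[b=e] π[e,w](S)) → 1
  ρ[g/a]((σ[a>=3](T) ⋈[b=e] π[e,w](S))) → 1
  π[w](ρ[g/a]((σ[a>=3](T) ⋈[b=e] π[e,w](S)))) → 1

E1 result:
w
p
p
E2 result:
w
q
Witness: ('p',) appears 2× in E1 but 0× in E2.

no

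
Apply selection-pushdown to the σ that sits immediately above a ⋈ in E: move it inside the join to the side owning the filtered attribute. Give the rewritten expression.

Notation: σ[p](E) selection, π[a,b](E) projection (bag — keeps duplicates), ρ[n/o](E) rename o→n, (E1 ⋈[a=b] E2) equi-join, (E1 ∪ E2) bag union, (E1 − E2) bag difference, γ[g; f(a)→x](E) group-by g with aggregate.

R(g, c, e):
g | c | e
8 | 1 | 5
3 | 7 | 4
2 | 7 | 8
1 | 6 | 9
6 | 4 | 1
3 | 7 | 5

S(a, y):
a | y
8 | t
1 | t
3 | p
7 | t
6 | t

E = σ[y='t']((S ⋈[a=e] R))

σ filters on y, owned by the left side.
E' = (σ[y='t'](S) ⋈[a=e] R)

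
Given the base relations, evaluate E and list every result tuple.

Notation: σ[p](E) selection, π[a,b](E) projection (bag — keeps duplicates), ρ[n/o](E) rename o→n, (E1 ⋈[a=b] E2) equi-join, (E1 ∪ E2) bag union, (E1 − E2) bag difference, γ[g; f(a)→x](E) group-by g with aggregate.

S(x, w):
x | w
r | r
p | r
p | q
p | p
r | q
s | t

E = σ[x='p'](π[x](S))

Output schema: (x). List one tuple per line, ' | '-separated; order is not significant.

Subexpression sizes:
  S → 6
  π[x](S) → 6
  σ[x='p'](π[x](S)) → 3

== RESULT ==
x
p
p
p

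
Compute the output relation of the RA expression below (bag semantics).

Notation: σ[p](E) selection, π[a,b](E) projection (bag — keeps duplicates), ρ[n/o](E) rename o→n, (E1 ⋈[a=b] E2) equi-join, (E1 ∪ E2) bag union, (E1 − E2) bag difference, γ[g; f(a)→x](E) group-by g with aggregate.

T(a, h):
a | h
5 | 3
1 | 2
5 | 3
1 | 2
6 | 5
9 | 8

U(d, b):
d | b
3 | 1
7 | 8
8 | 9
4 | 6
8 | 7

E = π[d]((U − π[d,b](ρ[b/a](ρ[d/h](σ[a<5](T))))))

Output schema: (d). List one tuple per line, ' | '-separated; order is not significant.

Stepwise |·|:
  U → 5
  T → 6
  σ[a<5](T) → 2
  ρ[d/h](σ[a<5](T)) → 2
  ρ[b/a](ρ[d/h](σ[a<5](T))) → 2
  π[d,b](ρ[b/a](ρ[d/h](σ[a<5](T)))) → 2
  (U − π[d,b](ρ[b/a](ρ[d/h](σ[a<5](T))))) → 5
  π[d]((U − π[d,b](ρ[b/a](ρ[d/h](σ[a<5](T)))))) → 5

== RESULT ==
d
3
4
7
8
8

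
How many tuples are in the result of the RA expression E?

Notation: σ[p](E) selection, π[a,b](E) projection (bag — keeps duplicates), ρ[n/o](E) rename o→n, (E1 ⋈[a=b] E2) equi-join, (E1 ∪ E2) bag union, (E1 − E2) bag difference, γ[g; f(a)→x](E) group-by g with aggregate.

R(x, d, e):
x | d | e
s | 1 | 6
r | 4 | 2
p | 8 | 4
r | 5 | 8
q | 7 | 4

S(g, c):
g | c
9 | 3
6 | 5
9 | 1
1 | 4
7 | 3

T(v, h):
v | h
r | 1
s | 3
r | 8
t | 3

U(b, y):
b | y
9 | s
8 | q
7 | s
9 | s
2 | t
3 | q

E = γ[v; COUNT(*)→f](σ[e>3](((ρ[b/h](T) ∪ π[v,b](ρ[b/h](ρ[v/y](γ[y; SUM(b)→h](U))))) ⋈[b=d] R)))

Stepwise |·|:
  T → 4
  ρ[b/h](T) → 4
  U → 6
  γ[y; SUM(b)→h](U) → 3
  ρ[v/y](γ[y; SUM(b)→h](U)) → 3
  ρ[b/h](ρ[v/y](γ[y; SUM(b)→h](U))) → 3
  π[v,b](ρ[b/h](ρ[v/y](γ[y; SUM(b)→h](U)))) → 3
  (ρ[b/h](T) ∪ π[v,b](ρ[b/h](ρ[v/y](γ[y; SUM(b)→h](U))))) → 7
  R → 5
  ((ρ[b/h](T) ∪ π[v,b](ρ[b/h](ρ[v/y](γ[y; SUM(b)→h](U))))) ⋈[b=d] R) → 2
  σ[e>3](((ρ[b/h](T) ∪ π[v,b](ρ[b/h](ρ[v/y](γ[y; SUM(b)→h](U))))) ⋈[b=d] R)) → 2
  γ[v; COUNT(*)→f](σ[e>3](((ρ[b/h](T) ∪ π[v,b](ρ[b/h](ρ[v/y](γ[y; SUM(b)→h](U))))) ⋈[b=d] R))) → 1

|E| = 1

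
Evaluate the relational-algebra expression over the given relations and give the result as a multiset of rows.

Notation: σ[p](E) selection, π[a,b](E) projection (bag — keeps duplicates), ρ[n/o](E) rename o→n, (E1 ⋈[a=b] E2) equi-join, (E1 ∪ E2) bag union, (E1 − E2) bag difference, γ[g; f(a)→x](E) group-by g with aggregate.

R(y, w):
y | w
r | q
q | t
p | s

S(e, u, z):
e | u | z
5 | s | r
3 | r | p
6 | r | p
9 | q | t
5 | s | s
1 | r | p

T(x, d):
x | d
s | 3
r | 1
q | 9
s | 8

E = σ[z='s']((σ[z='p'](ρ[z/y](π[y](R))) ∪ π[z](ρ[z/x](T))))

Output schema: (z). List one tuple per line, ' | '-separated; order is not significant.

Per-node cardinality:
  R → 3
  π[y](R) → 3
  ρ[z/y](π[y](R)) → 3
  σ[z='p'](ρ[z/y](π[y](R))) → 1
  T → 4
  ρ[z/x](T) → 4
  π[z](ρ[z/x](T)) → 4
  (σ[z='p'](ρ[z/y](π[y](R))) ∪ π[z](ρ[z/x](T))) → 5
  σ[z='s']((σ[z='p'](ρ[z/y](π[y](R))) ∪ π[z](ρ[z/x](T)))) → 2

== RESULT ==
z
s
s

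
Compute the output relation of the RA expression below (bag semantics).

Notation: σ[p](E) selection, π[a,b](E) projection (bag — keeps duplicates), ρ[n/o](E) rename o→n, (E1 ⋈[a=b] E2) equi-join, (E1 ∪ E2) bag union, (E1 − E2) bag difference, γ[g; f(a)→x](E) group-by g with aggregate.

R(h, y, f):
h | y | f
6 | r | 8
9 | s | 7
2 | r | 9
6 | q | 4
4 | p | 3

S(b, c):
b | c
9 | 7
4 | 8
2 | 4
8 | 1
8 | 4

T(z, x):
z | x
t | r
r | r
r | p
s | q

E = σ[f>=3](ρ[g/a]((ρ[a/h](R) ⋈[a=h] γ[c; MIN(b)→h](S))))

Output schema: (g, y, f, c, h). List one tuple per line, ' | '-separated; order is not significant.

Subexpression sizes:
  R → 5
  ρ[a/h](R) → 5
  S → 5
  γ[c; MIN(b)→h](S) → 4
  (ρ[a/h](R) ⋈[a=h] γ[c; MIN(b)→h](S)) → 3
  ρ[g/a]((ρ[a/h](R) ⋈[a=h] γ[c; MIN(b)→h](S))) → 3
  σ[f>=3](ρ[g/a]((ρ[a/h](R) ⋈[a=h] γ[c; MIN(b)→h](S)))) → 3

== RESULT ==
g | y | f | c | h
2 | r | 9 | 4 | 2
4 | p | 3 | 8 | 4
9 | s | 7 | 7 | 9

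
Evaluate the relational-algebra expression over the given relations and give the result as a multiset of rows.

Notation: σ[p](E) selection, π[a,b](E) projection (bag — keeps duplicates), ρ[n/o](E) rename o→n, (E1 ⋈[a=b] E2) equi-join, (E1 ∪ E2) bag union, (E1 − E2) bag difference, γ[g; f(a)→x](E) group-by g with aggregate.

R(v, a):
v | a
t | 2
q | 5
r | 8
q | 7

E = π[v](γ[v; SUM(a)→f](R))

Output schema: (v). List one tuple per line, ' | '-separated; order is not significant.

Subexpression sizes:
  R → 4
  γ[v; SUM(a)→f](R) → 3
  π[v](γ[v; SUM(a)→f](R)) → 3

== RESULT ==
v
q
r
t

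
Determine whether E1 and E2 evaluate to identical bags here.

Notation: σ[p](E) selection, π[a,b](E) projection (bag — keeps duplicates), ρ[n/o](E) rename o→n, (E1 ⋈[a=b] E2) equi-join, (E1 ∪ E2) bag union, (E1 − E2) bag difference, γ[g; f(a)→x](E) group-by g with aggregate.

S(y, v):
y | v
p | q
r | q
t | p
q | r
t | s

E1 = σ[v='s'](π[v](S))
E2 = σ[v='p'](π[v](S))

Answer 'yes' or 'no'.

E1 stepwise |·|:
  S → 5
  π[v](S) → 5
  σ[v='s'](π[v](S)) → 1
E2 stepwise |·|:
  S → 5
  π[v](S) → 5
  σ[v='p'](π[v](S)) → 1

E1 result:
v
s
E2 result:
v
p
Witness: ('p',) appears 0× in E1 but 1× in E2.

no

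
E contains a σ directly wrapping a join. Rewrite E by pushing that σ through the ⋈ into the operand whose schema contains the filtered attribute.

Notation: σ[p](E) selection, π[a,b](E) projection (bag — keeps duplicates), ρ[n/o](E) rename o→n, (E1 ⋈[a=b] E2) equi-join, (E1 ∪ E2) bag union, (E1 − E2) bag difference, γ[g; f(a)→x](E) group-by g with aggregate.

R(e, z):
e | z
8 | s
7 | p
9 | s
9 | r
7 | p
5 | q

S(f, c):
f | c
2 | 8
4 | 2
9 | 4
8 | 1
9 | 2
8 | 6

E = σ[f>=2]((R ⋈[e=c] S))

σ filters on f, owned by the right side.
E' = (R ⋈[e=c] σ[f>=2](S))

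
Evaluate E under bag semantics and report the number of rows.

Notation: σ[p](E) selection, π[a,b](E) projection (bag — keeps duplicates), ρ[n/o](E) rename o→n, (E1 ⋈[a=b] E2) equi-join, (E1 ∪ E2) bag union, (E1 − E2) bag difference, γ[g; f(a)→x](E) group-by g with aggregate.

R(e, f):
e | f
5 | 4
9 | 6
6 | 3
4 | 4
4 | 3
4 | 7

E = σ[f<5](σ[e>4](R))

Per-node cardinality:
  R → 6
  σ[e>4](R) → 3
  σ[f<5](σ[e>4](R)) → 2

|E| = 2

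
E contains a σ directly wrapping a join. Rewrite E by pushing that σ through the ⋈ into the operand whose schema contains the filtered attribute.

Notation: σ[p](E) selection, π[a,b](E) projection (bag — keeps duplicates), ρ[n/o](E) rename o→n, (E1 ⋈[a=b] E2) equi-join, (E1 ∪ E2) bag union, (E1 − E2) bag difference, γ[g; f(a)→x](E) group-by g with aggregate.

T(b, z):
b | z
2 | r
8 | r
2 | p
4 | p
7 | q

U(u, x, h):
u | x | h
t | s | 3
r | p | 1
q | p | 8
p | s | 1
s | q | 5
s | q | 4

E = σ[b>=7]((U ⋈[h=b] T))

σ filters on b, owned by the right side.
E' = (U ⋈[h=b] σ[b>=7](T))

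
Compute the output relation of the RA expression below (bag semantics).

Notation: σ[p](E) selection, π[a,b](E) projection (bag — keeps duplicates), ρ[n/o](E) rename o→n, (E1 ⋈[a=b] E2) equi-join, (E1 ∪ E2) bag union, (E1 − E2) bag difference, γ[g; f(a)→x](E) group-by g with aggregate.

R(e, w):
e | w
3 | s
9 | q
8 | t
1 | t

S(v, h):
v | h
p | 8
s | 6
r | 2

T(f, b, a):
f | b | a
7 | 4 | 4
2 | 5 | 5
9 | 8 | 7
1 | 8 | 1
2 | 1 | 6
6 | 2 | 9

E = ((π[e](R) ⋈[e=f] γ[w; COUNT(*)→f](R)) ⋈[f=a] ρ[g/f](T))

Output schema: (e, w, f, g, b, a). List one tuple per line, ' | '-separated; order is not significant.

Row counts bottom-up:
  R → 4
  π[e](R) → 4
  R → 4
  γ[w; COUNT(*)→f](R) → 3
  (π[e](R) ⋈[e=f] γ[w; COUNT(*)→f](R)) → 2
  T → 6
  ρ[g/f](T) → 6
  ((π[e](R) ⋈[e=f] γ[w; COUNT(*)→f](R)) ⋈[f=a] ρ[g/f](T)) → 2

== RESULT ==
e | w | f | g | b | a
1 | q | 1 | 1 | 8 | 1
1 | s | 1 | 1 | 8 | 1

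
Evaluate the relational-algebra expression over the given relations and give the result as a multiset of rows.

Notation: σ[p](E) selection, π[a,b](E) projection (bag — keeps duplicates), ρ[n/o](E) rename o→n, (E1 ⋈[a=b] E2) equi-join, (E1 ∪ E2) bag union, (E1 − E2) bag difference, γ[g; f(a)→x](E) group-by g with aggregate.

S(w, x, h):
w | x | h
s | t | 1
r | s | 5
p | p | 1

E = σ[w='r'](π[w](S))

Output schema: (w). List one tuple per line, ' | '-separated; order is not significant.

Stepwise |·|:
  S → 3
  π[w](S) → 3
  σ[w='r'](π[w](S)) → 1

== RESULT ==
w
r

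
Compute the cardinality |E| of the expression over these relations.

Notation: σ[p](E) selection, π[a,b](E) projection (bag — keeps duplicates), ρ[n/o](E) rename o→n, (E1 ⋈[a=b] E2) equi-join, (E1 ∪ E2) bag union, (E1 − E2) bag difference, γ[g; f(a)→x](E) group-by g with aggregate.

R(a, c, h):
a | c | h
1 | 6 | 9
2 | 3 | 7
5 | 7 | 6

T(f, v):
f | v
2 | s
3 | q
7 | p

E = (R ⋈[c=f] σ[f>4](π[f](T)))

Stepwise |·|:
  R → 3
  T → 3
  π[f](T) → 3
  σ[f>4](π[f](T)) → 1
  (R ⋈[c=f] σ[f>4](π[f](T))) → 1

|E| = 1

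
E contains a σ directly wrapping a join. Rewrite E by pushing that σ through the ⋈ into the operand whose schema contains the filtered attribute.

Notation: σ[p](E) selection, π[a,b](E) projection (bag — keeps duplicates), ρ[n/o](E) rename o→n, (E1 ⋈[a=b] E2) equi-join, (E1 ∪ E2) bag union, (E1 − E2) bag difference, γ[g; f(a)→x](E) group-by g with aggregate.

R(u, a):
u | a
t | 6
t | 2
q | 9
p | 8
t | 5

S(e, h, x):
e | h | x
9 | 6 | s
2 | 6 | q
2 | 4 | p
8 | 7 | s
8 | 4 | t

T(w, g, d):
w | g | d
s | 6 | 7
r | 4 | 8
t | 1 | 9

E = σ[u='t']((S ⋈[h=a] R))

σ filters on u, owned by the right side.
E' = (S ⋈[h=a] σ[u='t'](R))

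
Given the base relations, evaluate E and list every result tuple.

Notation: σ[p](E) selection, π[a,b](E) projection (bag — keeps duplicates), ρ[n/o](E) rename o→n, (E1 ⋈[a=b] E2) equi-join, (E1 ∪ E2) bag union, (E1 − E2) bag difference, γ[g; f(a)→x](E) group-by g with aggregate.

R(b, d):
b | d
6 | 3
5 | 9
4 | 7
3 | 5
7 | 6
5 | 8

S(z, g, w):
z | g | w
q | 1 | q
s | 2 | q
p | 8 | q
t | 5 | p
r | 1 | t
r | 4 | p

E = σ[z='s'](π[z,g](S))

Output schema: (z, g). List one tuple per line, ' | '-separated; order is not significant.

Per-node cardinality:
  S → 6
  π[z,g](S) → 6
  σ[z='s'](π[z,g](S)) → 1

== RESULT ==
z | g
s | 2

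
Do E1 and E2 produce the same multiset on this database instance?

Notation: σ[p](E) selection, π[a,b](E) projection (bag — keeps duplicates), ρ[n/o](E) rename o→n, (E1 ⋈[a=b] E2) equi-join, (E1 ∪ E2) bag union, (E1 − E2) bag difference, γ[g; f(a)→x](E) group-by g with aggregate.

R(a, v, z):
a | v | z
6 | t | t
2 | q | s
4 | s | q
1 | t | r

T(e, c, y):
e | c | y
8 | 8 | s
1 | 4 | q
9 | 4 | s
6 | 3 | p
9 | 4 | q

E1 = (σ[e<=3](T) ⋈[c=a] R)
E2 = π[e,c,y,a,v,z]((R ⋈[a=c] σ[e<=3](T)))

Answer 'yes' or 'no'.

E1 row counts bottom-up:
  T → 5
  σ[e<=3](T) → 1
  R → 4
  (σ[e<=3](T) ⋈[c=a] R) → 1
E2 row counts bottom-up:
  R → 4
  T → 5
  σ[e<=3](T) → 1
  (R ⋈[a=c] σ[e<=3](T)) → 1
  π[e,c,y,a,v,z]((R ⋈[a=c] σ[e<=3](T))) → 1

E1 and E2 produce the same multiset:
e | c | y | a | v | z
1 | 4 | q | 4 | s | q

yes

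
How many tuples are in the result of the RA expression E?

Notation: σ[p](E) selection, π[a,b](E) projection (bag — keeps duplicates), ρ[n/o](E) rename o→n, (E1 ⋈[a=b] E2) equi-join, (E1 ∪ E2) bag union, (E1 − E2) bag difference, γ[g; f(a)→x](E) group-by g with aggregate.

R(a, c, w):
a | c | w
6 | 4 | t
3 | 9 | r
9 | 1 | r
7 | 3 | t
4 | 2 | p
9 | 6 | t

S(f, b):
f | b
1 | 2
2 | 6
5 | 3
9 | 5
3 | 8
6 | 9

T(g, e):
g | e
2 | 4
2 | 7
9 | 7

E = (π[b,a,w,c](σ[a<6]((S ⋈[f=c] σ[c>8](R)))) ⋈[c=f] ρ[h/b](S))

Stepwise |·|:
  S → 6
  R → 6
  σ[c>8](R) → 1
  (S ⋈[f=c] σ[c>8](R)) → 1
  σ[a<6]((S ⋈[f=c] σ[c>8](R))) → 1
  π[b,a,w,c](σ[a<6]((S ⋈[f=c] σ[c>8](R)))) → 1
  S → 6
  ρ[h/b](S) → 6
  (π[b,a,w,c](σ[a<6]((S ⋈[f=c] σ[c>8](R)))) ⋈[c=f] ρ[h/b](S)) → 1

|E| = 1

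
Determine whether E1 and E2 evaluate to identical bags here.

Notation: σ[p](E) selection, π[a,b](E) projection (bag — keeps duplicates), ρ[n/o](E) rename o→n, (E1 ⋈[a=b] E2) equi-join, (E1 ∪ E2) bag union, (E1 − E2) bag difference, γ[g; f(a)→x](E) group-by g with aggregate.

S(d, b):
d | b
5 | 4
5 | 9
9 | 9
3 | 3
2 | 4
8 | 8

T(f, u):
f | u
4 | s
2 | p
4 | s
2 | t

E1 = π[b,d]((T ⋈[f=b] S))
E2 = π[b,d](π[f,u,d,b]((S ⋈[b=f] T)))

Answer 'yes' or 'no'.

E1 stepwise |·|:
  T → 4
  S → 6
  (T ⋈[f=b] S) → 4
  π[b,d]((T ⋈[f=b] S)) → 4
E2 stepwise |·|:
  S → 6
  T → 4
  (S ⋈[b=f] T) → 4
  π[f,u,d,b]((S ⋈[b=f] T)) → 4
  π[b,d](π[f,u,d,b]((S ⋈[b=f] T))) → 4

E1 and E2 produce the same multiset:
b | d
4 | 2
4 | 2
4 | 5
4 | 5

yes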